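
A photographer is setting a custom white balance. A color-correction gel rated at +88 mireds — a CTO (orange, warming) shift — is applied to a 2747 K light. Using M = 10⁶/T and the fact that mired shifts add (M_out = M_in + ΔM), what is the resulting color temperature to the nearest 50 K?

2200 K

M_in = 10⁶/2747 = 364.03 mireds.
M_out = 364.03 + (+88) = 452.03 mireds.
T_out = 10⁶/452.03 = 2212.2 K → 2200 K.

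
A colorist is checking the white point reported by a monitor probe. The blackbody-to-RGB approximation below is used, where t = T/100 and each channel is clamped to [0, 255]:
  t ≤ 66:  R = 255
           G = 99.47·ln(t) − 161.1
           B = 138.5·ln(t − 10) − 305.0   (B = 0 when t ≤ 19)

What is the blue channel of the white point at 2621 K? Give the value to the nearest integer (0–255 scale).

81

t = 2621/100 = 26.21; the t ≤ 66 branch applies.
B = 138.5·ln(26.21 − 10) − 305.0 = 138.5·ln 16.21 − 305.0 = 138.5·2.7856 − 305.0 = 80.810.
Rounded: 81.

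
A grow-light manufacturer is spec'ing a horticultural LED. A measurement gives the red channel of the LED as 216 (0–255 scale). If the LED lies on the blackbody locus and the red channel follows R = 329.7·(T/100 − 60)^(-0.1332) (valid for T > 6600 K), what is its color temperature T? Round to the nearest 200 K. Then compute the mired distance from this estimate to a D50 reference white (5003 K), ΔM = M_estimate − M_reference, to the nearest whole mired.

-81 mireds

(t − 60)^(-0.1332) = 216/329.7 = 0.65514.
t − 60 = 0.65514^(1/-0.1332) = 0.65514^(-7.508) = 23.926, so t = 83.926.
T = 100·t = 8393 K → 8400 K to the nearest 200 K.
M_estimate = 10⁶/8400 = 119.05; M_reference = 10⁶/5003 = 199.88.
ΔM = 119.05 − 199.88 = -80.83 → -81 mireds.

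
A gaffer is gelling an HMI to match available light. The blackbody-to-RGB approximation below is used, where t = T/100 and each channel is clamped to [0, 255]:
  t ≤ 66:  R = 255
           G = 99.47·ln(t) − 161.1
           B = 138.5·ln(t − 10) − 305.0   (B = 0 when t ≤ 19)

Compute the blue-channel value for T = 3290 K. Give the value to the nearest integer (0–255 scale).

t = 3290/100 = 32.9; the t ≤ 66 branch applies.
B = 138.5·ln(32.9 − 10) − 305.0 = 138.5·ln 22.9 − 305.0 = 138.5·3.1311 − 305.0 = 128.662.
Rounded: 129.

129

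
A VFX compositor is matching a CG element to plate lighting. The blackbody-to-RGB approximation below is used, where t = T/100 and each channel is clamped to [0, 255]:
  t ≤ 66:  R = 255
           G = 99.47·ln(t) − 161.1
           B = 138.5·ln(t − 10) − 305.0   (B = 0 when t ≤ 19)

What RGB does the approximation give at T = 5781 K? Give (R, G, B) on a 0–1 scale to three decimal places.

(1.000, 0.951, 0.904)

t = 5781/100 = 57.81; the t ≤ 66 branch applies.
R = 255 by definition for t ≤ 66.
G = 99.47·ln 57.81 − 161.1 = 99.47·4.0572 − 161.1 = 242.466.
B = 138.5·ln(57.81 − 10) − 305.0 = 138.5·ln 47.81 − 305.0 = 138.5·3.8672 − 305.0 = 230.612.
Dividing each by 255: (1.0000, 0.9508, 0.9044) → (1.000, 0.951, 0.904).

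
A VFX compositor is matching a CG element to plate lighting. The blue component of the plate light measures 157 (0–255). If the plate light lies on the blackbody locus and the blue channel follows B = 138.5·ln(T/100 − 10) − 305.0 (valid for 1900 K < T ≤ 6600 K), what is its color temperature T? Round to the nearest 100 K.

ln(t − 10) = (157 + 305.0) / 138.5 = 3.3357.
t − 10 = e^3.3357 = 28.099, so t = 38.099.
T = 100·t = 3810 K → 3800 K to the nearest 100 K.

3800 K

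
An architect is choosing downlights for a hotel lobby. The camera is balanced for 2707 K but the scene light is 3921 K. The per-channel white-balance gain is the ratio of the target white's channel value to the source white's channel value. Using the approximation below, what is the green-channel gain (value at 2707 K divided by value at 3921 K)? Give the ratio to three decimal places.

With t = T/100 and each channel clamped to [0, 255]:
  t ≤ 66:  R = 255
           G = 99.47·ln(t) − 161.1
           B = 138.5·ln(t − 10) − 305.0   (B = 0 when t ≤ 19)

0.819

At 3921 K (t = 39.21):
  G = 99.47·ln 39.21 − 161.1 = 99.47·3.6689 − 161.1 = 203.849.
At 2707 K (t = 27.07):
  G = 99.47·ln 27.07 − 161.1 = 99.47·3.2984 − 161.1 = 166.994.
Gain = 166.994 / 203.849 = 0.8192 → 0.819.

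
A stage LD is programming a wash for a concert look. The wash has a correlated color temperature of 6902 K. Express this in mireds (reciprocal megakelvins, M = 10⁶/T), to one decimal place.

M = 10⁶ / 6902 = 144.886 → 144.9 mireds.

144.9 mireds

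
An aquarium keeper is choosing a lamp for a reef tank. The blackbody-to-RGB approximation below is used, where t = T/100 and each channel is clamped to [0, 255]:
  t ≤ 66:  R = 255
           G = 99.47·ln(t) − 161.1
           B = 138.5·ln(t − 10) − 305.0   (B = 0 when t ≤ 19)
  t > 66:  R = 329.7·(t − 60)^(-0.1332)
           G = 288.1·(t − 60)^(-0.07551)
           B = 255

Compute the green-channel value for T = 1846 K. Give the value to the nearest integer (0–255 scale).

t = 1846/100 = 18.46; the t ≤ 66 branch applies.
G = 99.47·ln 18.46 − 161.1 = 99.47·2.9156 − 161.1 = 128.915.
Rounded: 129.

129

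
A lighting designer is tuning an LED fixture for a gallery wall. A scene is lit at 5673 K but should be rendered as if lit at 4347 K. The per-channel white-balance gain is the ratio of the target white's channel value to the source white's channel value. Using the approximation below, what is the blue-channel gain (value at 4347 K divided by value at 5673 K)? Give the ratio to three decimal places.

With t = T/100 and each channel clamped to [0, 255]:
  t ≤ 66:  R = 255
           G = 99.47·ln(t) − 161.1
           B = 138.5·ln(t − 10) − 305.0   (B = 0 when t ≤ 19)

0.797

At 5673 K (t = 56.73):
  B = 138.5·ln(56.73 − 10) − 305.0 = 138.5·ln 46.73 − 305.0 = 138.5·3.8444 − 305.0 = 227.448.
At 4347 K (t = 43.47):
  B = 138.5·ln(43.47 − 10) − 305.0 = 138.5·ln 33.47 − 305.0 = 138.5·3.5106 − 305.0 = 181.225.
Gain = 181.225 / 227.448 = 0.7968 → 0.797.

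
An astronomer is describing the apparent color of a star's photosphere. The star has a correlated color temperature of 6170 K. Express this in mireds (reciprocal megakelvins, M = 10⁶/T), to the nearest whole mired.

162 mireds

M = 10⁶ / 6170 = 162.075 → 162 mireds.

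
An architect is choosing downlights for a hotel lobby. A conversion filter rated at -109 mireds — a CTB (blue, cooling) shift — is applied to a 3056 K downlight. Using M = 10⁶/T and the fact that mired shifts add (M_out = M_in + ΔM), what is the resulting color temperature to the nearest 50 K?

M_in = 10⁶/3056 = 327.23 mireds.
M_out = 327.23 + (-109) = 218.23 mireds.
T_out = 10⁶/218.23 = 4582.4 K → 4600 K.

4600 K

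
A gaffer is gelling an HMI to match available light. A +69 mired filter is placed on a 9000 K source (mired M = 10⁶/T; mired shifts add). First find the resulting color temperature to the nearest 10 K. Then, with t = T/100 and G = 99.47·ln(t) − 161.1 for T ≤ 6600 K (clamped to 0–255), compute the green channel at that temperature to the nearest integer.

238

M_in = 10⁶/9000 = 111.11; M_out = 111.11 + (+69) = 180.11.
T_out = 10⁶/180.11 = 5552.1 K → 5550 K; t = 55.5.
G = 99.47·ln 55.5 − 161.1 = 99.47·4.0164 − 161.1 = 238.410.
Rounded: 238.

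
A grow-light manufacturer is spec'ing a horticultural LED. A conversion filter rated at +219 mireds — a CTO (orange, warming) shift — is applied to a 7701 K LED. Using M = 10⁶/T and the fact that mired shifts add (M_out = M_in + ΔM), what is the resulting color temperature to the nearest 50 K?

2850 K

M_in = 10⁶/7701 = 129.85 mireds.
M_out = 129.85 + (+219) = 348.85 mireds.
T_out = 10⁶/348.85 = 2866.5 K → 2850 K.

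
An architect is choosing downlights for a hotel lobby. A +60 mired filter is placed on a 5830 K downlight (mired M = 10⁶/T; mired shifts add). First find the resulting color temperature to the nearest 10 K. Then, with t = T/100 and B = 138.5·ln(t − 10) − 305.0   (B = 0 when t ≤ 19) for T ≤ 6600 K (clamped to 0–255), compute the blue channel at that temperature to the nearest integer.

180

M_in = 10⁶/5830 = 171.53; M_out = 171.53 + (+60) = 231.53.
T_out = 10⁶/231.53 = 4319.2 K → 4320 K; t = 43.2.
B = 138.5·ln(43.2 − 10) − 305.0 = 138.5·ln 33.2 − 305.0 = 138.5·3.5025 − 305.0 = 180.103.
Rounded: 180.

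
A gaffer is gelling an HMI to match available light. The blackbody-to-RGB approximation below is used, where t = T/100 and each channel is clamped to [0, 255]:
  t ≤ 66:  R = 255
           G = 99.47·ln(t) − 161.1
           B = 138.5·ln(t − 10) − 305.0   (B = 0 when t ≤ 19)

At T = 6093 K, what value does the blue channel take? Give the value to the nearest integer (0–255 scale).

t = 6093/100 = 60.93; the t ≤ 66 branch applies.
B = 138.5·ln(60.93 − 10) − 305.0 = 138.5·ln 50.93 − 305.0 = 138.5·3.9305 − 305.0 = 239.368.
Rounded: 239.

239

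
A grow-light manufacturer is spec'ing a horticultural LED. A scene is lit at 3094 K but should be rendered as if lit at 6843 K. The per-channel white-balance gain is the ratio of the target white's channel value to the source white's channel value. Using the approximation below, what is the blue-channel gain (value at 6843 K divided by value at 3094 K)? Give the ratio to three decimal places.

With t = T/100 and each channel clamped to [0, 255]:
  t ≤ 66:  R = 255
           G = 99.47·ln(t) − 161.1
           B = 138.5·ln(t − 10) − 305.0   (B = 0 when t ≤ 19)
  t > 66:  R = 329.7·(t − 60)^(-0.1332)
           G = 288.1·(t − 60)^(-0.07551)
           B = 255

At 3094 K (t = 30.94):
  B = 138.5·ln(30.94 − 10) − 305.0 = 138.5·ln 20.94 − 305.0 = 138.5·3.0417 − 305.0 = 116.270.
At 6843 K (t = 68.43):
  B = 255 by definition for t > 66.
Gain = 255.000 / 116.270 = 2.1932 → 2.193.

2.193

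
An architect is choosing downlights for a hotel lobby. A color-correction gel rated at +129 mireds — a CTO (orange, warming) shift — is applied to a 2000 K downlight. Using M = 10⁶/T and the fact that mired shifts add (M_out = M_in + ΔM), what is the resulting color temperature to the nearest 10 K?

1590 K

M_in = 10⁶/2000 = 500.00 mireds.
M_out = 500.00 + (+129) = 629.00 mireds.
T_out = 10⁶/629.00 = 1589.8 K → 1590 K.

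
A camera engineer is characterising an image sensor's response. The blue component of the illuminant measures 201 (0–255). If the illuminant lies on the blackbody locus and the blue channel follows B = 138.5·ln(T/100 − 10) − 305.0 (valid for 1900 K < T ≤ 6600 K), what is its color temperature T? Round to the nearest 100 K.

4900 K

ln(t − 10) = (201 + 305.0) / 138.5 = 3.6534.
t − 10 = e^3.6534 = 38.607, so t = 48.607.
T = 100·t = 4861 K → 4900 K to the nearest 100 K.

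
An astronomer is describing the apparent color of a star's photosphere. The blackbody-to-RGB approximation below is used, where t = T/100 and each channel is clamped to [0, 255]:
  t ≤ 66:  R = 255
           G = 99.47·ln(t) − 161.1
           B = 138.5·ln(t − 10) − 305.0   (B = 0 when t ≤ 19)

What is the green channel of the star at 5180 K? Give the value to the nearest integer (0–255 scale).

t = 5180/100 = 51.8; the t ≤ 66 branch applies.
G = 99.47·ln 51.8 − 161.1 = 99.47·3.9474 − 161.1 = 231.547.
Rounded: 232.

232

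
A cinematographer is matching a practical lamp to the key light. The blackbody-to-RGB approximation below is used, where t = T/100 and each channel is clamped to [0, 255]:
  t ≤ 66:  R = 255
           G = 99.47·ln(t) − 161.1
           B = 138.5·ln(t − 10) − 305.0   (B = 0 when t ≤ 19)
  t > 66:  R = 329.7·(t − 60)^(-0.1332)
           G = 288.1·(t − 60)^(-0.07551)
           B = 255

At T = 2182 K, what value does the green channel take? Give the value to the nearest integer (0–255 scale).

t = 2182/100 = 21.82; the t ≤ 66 branch applies.
G = 99.47·ln 21.82 − 161.1 = 99.47·3.0828 − 161.1 = 145.549.
Rounded: 146.

146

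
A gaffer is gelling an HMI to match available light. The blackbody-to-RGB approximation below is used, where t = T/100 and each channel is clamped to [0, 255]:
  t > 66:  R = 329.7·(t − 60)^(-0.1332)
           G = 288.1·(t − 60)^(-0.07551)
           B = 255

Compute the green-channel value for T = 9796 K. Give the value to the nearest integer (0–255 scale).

t = 9796/100 = 97.96; the t > 66 branch applies.
G = 288.1·(97.96 − 60)^(-0.07551) = 288.1·37.96^(-0.07551) = 288.1·0.75988 = 218.921.
Rounded: 219.

219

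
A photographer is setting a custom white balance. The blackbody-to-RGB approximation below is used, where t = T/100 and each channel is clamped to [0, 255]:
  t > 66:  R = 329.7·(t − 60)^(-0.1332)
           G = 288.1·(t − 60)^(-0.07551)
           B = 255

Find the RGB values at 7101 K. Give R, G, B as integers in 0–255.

R=240, G=240, B=255

t = 7101/100 = 71.01; the t > 66 branch applies.
R = 329.7·(71.01 − 60)^(-0.1332) = 329.7·11.01^(-0.1332) = 329.7·0.72650 = 239.526.
G = 288.1·(71.01 − 60)^(-0.07551) = 288.1·11.01^(-0.07551) = 288.1·0.83432 = 240.369.
B = 255 by definition for t > 66.
Rounded: (240, 240, 255).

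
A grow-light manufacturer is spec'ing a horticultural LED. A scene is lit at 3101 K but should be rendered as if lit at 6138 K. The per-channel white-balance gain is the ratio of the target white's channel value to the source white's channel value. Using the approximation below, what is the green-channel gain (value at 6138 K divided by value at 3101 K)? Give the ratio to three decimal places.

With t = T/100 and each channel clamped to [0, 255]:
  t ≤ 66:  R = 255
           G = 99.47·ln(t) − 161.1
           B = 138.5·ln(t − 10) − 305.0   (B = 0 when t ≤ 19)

At 3101 K (t = 31.01):
  G = 99.47·ln 31.01 − 161.1 = 99.47·3.4343 − 161.1 = 180.511.
At 6138 K (t = 61.38):
  G = 99.47·ln 61.38 − 161.1 = 99.47·4.1171 − 161.1 = 248.426.
Gain = 248.426 / 180.511 = 1.3762 → 1.376.

1.376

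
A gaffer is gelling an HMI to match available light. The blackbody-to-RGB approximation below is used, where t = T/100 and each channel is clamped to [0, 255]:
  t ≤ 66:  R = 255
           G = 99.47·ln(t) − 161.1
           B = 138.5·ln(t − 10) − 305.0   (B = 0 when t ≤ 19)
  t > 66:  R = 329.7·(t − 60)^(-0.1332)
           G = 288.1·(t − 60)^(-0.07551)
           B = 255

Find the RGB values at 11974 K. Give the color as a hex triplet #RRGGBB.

#BFD4FF

t = 11974/100 = 119.74; the t > 66 branch applies.
R = 329.7·(119.74 − 60)^(-0.1332) = 329.7·59.74^(-0.1332) = 329.7·0.57996 = 191.214.
G = 288.1·(119.74 − 60)^(-0.07551) = 288.1·59.74^(-0.07551) = 288.1·0.73430 = 211.552.
B = 255 by definition for t > 66.
Rounded: (191, 212, 255).
In hex: #BFD4FF.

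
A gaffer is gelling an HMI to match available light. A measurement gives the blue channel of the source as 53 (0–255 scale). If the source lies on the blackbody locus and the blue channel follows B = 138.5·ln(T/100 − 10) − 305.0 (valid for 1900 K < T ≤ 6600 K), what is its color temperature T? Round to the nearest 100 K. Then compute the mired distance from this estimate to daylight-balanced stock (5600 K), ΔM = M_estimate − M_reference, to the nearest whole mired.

+256 mireds

ln(t − 10) = (53 + 305.0) / 138.5 = 2.5848.
t − 10 = e^2.5848 = 13.261, so t = 23.261.
T = 100·t = 2326 K → 2300 K to the nearest 100 K.
M_estimate = 10⁶/2300 = 434.78; M_reference = 10⁶/5600 = 178.57.
ΔM = 434.78 − 178.57 = 256.21 → +256 mireds.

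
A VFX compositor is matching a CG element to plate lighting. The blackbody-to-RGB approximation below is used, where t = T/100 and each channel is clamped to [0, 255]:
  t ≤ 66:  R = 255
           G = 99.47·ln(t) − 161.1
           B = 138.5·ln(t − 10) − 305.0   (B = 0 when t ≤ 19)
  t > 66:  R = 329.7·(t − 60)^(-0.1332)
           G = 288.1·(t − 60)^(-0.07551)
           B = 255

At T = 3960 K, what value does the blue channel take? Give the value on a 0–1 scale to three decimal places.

0.644

t = 3960/100 = 39.6; the t ≤ 66 branch applies.
B = 138.5·ln(39.6 − 10) − 305.0 = 138.5·ln 29.6 − 305.0 = 138.5·3.3878 − 305.0 = 164.207.
On a 0–1 scale: 164.207/255 = 0.6439 → 0.644.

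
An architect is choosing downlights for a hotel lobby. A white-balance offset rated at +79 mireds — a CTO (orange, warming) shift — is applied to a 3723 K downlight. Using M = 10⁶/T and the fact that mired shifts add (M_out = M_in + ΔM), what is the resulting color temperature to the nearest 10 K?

2880 K

M_in = 10⁶/3723 = 268.60 mireds.
M_out = 268.60 + (+79) = 347.60 mireds.
T_out = 10⁶/347.60 = 2876.9 K → 2880 K.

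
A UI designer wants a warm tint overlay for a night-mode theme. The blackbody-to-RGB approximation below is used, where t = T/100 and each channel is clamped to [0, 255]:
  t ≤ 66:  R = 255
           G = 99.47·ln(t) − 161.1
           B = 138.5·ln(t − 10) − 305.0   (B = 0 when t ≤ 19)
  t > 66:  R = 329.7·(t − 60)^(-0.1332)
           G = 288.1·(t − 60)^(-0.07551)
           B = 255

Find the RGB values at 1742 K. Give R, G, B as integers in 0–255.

t = 1742/100 = 17.42; the t ≤ 66 branch applies.
R = 255 by definition for t ≤ 66.
G = 99.47·ln 17.42 − 161.1 = 99.47·2.8576 − 161.1 = 123.147.
t = 17.42 ≤ 19, so B = 0.
Rounded: (255, 123, 0).

R=255, G=123, B=0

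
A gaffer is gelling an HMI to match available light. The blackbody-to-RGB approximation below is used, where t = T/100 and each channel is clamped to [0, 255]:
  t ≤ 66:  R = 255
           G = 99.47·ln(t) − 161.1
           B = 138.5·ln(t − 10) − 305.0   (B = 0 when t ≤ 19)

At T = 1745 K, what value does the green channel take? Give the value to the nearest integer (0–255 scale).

t = 1745/100 = 17.45; the t ≤ 66 branch applies.
G = 99.47·ln 17.45 − 161.1 = 99.47·2.8593 − 161.1 = 123.319.
Rounded: 123.

123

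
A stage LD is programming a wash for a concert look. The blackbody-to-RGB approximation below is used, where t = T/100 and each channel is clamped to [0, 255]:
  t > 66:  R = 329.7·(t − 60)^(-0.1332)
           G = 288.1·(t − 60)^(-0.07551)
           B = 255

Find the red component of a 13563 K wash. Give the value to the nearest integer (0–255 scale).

t = 13563/100 = 135.63; the t > 66 branch applies.
R = 329.7·(135.63 − 60)^(-0.1332) = 329.7·75.63^(-0.1332) = 329.7·0.56203 = 185.301.
Rounded: 185.

185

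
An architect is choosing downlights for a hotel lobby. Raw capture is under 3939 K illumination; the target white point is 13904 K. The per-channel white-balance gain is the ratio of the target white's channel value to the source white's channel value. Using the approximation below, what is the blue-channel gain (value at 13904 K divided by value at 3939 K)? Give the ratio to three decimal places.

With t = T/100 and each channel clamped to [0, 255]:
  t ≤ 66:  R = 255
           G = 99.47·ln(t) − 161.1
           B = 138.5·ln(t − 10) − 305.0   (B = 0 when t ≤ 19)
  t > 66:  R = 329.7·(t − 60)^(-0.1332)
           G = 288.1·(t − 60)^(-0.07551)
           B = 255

At 3939 K (t = 39.39):
  B = 138.5·ln(39.39 − 10) − 305.0 = 138.5·ln 29.39 − 305.0 = 138.5·3.3807 − 305.0 = 163.221.
At 13904 K (t = 139.04):
  B = 255 by definition for t > 66.
Gain = 255.000 / 163.221 = 1.5623 → 1.562.

1.562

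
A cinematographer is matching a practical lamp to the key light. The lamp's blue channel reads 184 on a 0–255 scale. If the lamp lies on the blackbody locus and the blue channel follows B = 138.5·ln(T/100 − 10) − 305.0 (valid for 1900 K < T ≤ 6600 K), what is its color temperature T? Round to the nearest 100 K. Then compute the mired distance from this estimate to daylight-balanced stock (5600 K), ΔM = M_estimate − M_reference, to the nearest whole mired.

+49 mireds

ln(t − 10) = (184 + 305.0) / 138.5 = 3.5307.
t − 10 = e^3.5307 = 34.147, so t = 44.147.
T = 100·t = 4415 K → 4400 K to the nearest 100 K.
M_estimate = 10⁶/4400 = 227.27; M_reference = 10⁶/5600 = 178.57.
ΔM = 227.27 − 178.57 = 48.70 → +49 mireds.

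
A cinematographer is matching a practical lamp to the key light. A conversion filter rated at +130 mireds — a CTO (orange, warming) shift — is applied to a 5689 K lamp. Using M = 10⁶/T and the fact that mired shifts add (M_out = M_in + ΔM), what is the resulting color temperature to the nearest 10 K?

M_in = 10⁶/5689 = 175.78 mireds.
M_out = 175.78 + (+130) = 305.78 mireds.
T_out = 10⁶/305.78 = 3270.3 K → 3270 K.

3270 K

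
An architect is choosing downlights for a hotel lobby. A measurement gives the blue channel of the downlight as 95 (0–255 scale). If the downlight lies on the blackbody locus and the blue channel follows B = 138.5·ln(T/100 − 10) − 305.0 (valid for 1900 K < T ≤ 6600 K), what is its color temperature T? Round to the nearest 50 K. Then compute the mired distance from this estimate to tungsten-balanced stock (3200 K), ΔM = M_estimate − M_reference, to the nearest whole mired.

+45 mireds

ln(t − 10) = (95 + 305.0) / 138.5 = 2.8881.
t − 10 = e^2.8881 = 17.959, so t = 27.959.
T = 100·t = 2796 K → 2800 K to the nearest 50 K.
M_estimate = 10⁶/2800 = 357.14; M_reference = 10⁶/3200 = 312.50.
ΔM = 357.14 − 312.50 = 44.64 → +45 mireds.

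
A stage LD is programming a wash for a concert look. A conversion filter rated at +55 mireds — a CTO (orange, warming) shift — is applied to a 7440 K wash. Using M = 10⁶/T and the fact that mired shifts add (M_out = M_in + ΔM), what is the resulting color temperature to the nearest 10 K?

5280 K

M_in = 10⁶/7440 = 134.41 mireds.
M_out = 134.41 + (+55) = 189.41 mireds.
T_out = 10⁶/189.41 = 5279.6 K → 5280 K.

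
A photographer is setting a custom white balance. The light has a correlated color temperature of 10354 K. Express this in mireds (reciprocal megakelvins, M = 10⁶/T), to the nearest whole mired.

M = 10⁶ / 10354 = 96.581 → 97 mireds.

97 mireds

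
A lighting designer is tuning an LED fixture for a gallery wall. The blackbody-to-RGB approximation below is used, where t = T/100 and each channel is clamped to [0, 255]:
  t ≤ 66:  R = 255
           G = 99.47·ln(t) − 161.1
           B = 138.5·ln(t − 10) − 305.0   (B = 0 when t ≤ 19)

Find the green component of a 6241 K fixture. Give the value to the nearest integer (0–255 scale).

t = 6241/100 = 62.41; the t ≤ 66 branch applies.
G = 99.47·ln 62.41 − 161.1 = 99.47·4.1337 − 161.1 = 250.082.
Rounded: 250.

250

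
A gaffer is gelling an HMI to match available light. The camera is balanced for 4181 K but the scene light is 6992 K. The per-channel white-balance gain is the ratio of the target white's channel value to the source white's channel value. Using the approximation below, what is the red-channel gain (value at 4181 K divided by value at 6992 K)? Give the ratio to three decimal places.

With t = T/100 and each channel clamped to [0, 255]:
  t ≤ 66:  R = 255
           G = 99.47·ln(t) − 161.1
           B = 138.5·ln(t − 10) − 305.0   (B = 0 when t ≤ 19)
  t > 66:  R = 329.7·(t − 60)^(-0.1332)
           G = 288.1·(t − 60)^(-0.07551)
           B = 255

At 6992 K (t = 69.92):
  R = 329.7·(69.92 − 60)^(-0.1332) = 329.7·9.92^(-0.1332) = 329.7·0.73666 = 242.875.
At 4181 K (t = 41.81):
  R = 255 by definition for t ≤ 66.
Gain = 255.000 / 242.875 = 1.0499 → 1.050.

1.050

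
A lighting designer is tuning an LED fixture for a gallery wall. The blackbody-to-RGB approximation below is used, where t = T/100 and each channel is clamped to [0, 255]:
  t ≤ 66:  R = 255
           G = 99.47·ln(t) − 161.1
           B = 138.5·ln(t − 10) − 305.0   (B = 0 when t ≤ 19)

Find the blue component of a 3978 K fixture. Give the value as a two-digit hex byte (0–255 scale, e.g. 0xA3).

t = 3978/100 = 39.78; the t ≤ 66 branch applies.
B = 138.5·ln(39.78 − 10) − 305.0 = 138.5·ln 29.78 − 305.0 = 138.5·3.3938 − 305.0 = 165.046.
Rounded: 165; in hex, 0xA5.

0xA5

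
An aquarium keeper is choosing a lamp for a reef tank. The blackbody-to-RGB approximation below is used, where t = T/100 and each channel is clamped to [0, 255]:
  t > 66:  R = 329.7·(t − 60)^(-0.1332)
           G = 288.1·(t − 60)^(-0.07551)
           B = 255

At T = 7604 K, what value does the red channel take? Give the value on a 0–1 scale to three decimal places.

t = 7604/100 = 76.04; the t > 66 branch applies.
R = 329.7·(76.04 − 60)^(-0.1332) = 329.7·16.04^(-0.1332) = 329.7·0.69098 = 227.817.
On a 0–1 scale: 227.817/255 = 0.8934 → 0.893.

0.893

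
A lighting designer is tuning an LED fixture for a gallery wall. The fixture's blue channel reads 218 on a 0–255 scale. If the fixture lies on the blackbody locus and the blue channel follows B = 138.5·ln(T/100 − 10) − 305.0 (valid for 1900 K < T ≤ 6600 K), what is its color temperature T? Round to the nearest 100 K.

5400 K

ln(t − 10) = (218 + 305.0) / 138.5 = 3.7762.
t − 10 = e^3.7762 = 43.649, so t = 53.649.
T = 100·t = 5365 K → 5400 K to the nearest 100 K.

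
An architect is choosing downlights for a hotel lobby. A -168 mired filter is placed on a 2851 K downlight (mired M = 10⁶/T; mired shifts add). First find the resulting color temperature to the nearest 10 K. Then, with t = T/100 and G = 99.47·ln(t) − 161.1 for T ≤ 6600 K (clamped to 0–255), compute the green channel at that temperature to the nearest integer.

M_in = 10⁶/2851 = 350.75; M_out = 350.75 + (-168) = 182.75.
T_out = 10⁶/182.75 = 5471.8 K → 5470 K; t = 54.7.
G = 99.47·ln 54.7 − 161.1 = 99.47·4.0019 − 161.1 = 236.965.
Rounded: 237.

237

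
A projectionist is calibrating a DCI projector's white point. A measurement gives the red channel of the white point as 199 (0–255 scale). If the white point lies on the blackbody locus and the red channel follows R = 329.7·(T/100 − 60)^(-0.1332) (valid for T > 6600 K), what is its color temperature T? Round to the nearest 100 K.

(t − 60)^(-0.1332) = 199/329.7 = 0.60358.
t − 60 = 0.60358^(1/-0.1332) = 0.60358^(-7.508) = 44.273, so t = 104.273.
T = 100·t = 10427 K → 10400 K to the nearest 100 K.

10400 K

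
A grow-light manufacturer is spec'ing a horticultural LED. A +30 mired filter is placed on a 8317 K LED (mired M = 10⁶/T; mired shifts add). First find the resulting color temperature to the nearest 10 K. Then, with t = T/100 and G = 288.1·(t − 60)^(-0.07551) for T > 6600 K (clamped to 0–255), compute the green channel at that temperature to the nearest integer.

250

M_in = 10⁶/8317 = 120.24; M_out = 120.24 + (+30) = 150.24.
T_out = 10⁶/150.24 = 6656.2 K → 6660 K; t = 66.6.
G = 288.1·(66.6 − 60)^(-0.07551) = 288.1·6.6^(-0.07551) = 288.1·0.86719 = 249.839.
Rounded: 250.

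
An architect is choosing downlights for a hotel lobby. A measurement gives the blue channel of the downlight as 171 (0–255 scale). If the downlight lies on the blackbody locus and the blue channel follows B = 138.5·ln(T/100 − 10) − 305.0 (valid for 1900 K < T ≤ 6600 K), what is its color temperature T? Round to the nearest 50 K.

ln(t − 10) = (171 + 305.0) / 138.5 = 3.4368.
t − 10 = e^3.4368 = 31.088, so t = 41.088.
T = 100·t = 4109 K → 4100 K to the nearest 50 K.

4100 K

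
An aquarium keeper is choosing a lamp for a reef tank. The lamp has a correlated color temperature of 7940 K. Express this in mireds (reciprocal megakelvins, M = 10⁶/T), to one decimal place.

M = 10⁶ / 7940 = 125.945 → 125.9 mireds.

125.9 mireds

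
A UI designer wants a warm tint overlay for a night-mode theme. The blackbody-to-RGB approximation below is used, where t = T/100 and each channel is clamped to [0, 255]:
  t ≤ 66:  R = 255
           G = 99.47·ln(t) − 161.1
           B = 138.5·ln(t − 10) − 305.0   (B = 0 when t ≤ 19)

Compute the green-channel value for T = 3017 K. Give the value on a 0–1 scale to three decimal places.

0.697

t = 3017/100 = 30.17; the t ≤ 66 branch applies.
G = 99.47·ln 30.17 − 161.1 = 99.47·3.4068 − 161.1 = 177.779.
On a 0–1 scale: 177.779/255 = 0.6972 → 0.697.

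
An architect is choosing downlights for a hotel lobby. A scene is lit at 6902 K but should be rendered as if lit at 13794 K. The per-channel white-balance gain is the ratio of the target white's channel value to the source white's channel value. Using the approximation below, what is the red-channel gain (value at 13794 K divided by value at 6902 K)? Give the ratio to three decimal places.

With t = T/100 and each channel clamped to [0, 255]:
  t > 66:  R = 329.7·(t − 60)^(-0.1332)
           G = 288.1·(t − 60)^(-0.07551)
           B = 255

0.750

At 6902 K (t = 69.02):
  R = 329.7·(69.02 − 60)^(-0.1332) = 329.7·9.02^(-0.1332) = 329.7·0.74605 = 245.972.
At 13794 K (t = 137.94):
  R = 329.7·(137.94 − 60)^(-0.1332) = 329.7·77.94^(-0.1332) = 329.7·0.55978 = 184.560.
Gain = 184.560 / 245.972 = 0.7503 → 0.750.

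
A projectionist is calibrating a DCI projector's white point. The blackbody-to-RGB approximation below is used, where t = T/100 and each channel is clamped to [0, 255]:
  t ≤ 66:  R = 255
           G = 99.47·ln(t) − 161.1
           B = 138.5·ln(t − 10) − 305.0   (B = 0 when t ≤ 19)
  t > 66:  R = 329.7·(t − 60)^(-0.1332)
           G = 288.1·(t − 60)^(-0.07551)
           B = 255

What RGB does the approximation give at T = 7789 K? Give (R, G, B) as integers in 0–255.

t = 7789/100 = 77.89; the t > 66 branch applies.
R = 329.7·(77.89 − 60)^(-0.1332) = 329.7·17.89^(-0.1332) = 329.7·0.68101 = 224.528.
G = 288.1·(77.89 − 60)^(-0.07551) = 288.1·17.89^(-0.07551) = 288.1·0.80430 = 231.717.
B = 255 by definition for t > 66.
Rounded: (225, 232, 255).

(225, 232, 255)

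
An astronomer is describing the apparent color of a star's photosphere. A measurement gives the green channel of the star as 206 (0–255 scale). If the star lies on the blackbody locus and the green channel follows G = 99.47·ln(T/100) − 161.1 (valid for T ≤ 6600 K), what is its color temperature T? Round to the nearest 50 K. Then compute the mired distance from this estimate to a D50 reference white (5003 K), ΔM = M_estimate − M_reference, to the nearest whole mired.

+50 mireds

ln t = (206 + 161.1) / 99.47 = 3.6906.
t = e^3.6906 = 40.067.
T = 100·t = 4007 K → 4000 K to the nearest 50 K.
M_estimate = 10⁶/4000 = 250.00; M_reference = 10⁶/5003 = 199.88.
ΔM = 250.00 − 199.88 = 50.12 → +50 mireds.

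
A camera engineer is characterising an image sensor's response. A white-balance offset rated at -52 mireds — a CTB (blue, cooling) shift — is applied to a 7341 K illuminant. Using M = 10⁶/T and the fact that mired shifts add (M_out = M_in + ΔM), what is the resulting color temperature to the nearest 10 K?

11870 K

M_in = 10⁶/7341 = 136.22 mireds.
M_out = 136.22 + (-52) = 84.22 mireds.
T_out = 10⁶/84.22 = 11873.5 K → 11870 K.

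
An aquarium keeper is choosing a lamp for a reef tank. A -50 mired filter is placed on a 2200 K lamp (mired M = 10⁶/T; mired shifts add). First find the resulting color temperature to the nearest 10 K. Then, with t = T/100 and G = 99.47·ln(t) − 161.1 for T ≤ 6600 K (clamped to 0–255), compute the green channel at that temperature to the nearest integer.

158

M_in = 10⁶/2200 = 454.55; M_out = 454.55 + (-50) = 404.55.
T_out = 10⁶/404.55 = 2471.9 K → 2470 K; t = 24.7.
G = 99.47·ln 24.7 − 161.1 = 99.47·3.2068 − 161.1 = 157.881.
Rounded: 158.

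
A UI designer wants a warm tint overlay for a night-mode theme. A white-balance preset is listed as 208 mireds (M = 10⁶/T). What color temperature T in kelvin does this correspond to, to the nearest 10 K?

4810 K

T = 10⁶ / 208 = 4807.69 K → 4810 K.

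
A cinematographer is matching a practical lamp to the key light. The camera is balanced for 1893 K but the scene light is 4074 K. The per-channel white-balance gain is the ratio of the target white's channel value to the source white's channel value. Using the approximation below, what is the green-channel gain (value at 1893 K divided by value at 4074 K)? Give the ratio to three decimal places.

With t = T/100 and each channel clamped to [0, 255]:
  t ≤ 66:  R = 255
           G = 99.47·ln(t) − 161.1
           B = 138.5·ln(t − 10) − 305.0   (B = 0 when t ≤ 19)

0.633

At 4074 K (t = 40.74):
  G = 99.47·ln 40.74 − 161.1 = 99.47·3.7072 − 161.1 = 207.656.
At 1893 K (t = 18.93):
  G = 99.47·ln 18.93 − 161.1 = 99.47·2.9407 − 161.1 = 131.416.
Gain = 131.416 / 207.656 = 0.6329 → 0.633.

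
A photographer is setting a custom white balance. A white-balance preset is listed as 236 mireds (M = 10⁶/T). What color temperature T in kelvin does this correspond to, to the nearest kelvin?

4237 K

T = 10⁶ / 236 = 4237.29 K → 4237 K.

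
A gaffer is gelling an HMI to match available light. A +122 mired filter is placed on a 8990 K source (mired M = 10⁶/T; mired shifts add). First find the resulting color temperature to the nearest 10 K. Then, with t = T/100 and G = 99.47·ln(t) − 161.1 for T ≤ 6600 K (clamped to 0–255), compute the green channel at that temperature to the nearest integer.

213

M_in = 10⁶/8990 = 111.23; M_out = 111.23 + (+122) = 233.23.
T_out = 10⁶/233.23 = 4287.5 K → 4290 K; t = 42.9.
G = 99.47·ln 42.9 − 161.1 = 99.47·3.7589 − 161.1 = 212.795.
Rounded: 213.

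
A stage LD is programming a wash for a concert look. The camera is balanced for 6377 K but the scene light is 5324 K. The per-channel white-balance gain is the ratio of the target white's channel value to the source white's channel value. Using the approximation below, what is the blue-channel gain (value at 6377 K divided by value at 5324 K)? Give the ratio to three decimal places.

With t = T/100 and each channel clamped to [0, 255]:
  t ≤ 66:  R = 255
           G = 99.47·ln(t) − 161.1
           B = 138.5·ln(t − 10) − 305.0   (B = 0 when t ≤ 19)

1.139

At 5324 K (t = 53.24):
  B = 138.5·ln(53.24 − 10) − 305.0 = 138.5·ln 43.24 − 305.0 = 138.5·3.7668 − 305.0 = 216.697.
At 6377 K (t = 63.77):
  B = 138.5·ln(63.77 − 10) − 305.0 = 138.5·ln 53.77 − 305.0 = 138.5·3.9847 − 305.0 = 246.883.
Gain = 246.883 / 216.697 = 1.1393 → 1.139.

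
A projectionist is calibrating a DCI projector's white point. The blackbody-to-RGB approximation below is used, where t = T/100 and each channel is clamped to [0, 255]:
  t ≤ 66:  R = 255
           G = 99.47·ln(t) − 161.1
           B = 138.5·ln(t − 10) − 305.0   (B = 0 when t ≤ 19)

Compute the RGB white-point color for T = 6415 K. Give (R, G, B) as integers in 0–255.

t = 6415/100 = 64.15; the t ≤ 66 branch applies.
R = 255 by definition for t ≤ 66.
G = 99.47·ln 64.15 − 161.1 = 99.47·4.1612 − 161.1 = 252.817.
B = 138.5·ln(64.15 − 10) − 305.0 = 138.5·ln 54.15 − 305.0 = 138.5·3.9918 − 305.0 = 247.858.
Rounded: (255, 253, 248).

(255, 253, 248)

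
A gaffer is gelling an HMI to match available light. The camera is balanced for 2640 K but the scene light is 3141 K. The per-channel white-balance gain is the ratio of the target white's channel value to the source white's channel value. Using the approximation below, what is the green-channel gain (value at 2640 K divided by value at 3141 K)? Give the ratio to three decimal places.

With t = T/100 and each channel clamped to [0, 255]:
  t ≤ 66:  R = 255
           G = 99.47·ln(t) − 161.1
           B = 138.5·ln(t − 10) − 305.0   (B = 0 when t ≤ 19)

0.905

At 3141 K (t = 31.41):
  G = 99.47·ln 31.41 − 161.1 = 99.47·3.4471 − 161.1 = 181.786.
At 2640 K (t = 26.4):
  G = 99.47·ln 26.4 − 161.1 = 99.47·3.2734 − 161.1 = 164.502.
Gain = 164.502 / 181.786 = 0.9049 → 0.905.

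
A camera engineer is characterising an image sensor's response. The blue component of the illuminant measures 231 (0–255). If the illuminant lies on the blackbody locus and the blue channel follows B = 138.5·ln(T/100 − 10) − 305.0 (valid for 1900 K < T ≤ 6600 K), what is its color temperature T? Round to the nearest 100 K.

5800 K

ln(t − 10) = (231 + 305.0) / 138.5 = 3.8700.
t − 10 = e^3.8700 = 47.944, so t = 57.944.
T = 100·t = 5794 K → 5800 K to the nearest 100 K.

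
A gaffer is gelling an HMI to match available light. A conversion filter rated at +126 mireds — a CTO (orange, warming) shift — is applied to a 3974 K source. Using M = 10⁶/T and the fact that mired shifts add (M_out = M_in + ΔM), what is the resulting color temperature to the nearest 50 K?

2650 K

M_in = 10⁶/3974 = 251.64 mireds.
M_out = 251.64 + (+126) = 377.64 mireds.
T_out = 10⁶/377.64 = 2648.1 K → 2650 K.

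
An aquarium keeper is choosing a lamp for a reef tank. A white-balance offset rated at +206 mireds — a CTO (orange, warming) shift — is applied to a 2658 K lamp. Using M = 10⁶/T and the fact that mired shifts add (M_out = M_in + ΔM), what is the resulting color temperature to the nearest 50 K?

M_in = 10⁶/2658 = 376.22 mireds.
M_out = 376.22 + (+206) = 582.22 mireds.
T_out = 10⁶/582.22 = 1717.6 K → 1700 K.

1700 K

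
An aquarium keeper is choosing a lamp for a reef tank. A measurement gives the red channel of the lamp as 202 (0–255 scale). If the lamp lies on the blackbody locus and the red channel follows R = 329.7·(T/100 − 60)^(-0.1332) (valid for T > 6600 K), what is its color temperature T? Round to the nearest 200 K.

(t − 60)^(-0.1332) = 202/329.7 = 0.61268.
t − 60 = 0.61268^(1/-0.1332) = 0.61268^(-7.508) = 39.569, so t = 99.569.
T = 100·t = 9957 K → 10000 K to the nearest 200 K.

10000 K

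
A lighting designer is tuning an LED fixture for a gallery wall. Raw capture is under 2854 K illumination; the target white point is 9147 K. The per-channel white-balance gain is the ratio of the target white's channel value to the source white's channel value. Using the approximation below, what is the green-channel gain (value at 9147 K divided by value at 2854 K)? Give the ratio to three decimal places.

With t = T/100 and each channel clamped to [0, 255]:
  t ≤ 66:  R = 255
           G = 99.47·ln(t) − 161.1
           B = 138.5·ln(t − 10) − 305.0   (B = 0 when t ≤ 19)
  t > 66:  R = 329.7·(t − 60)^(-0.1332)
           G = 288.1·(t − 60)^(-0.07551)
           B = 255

At 2854 K (t = 28.54):
  G = 99.47·ln 28.54 − 161.1 = 99.47·3.3513 − 161.1 = 172.254.
At 9147 K (t = 91.47):
  G = 288.1·(91.47 − 60)^(-0.07551) = 288.1·31.47^(-0.07551) = 288.1·0.77072 = 222.043.
Gain = 222.043 / 172.254 = 1.2890 → 1.289.

1.289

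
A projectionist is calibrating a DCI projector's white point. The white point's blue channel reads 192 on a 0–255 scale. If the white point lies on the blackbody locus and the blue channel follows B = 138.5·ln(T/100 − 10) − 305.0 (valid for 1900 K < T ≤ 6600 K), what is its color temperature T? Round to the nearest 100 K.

ln(t − 10) = (192 + 305.0) / 138.5 = 3.5884.
t − 10 = e^3.5884 = 36.178, so t = 46.178.
T = 100·t = 4618 K → 4600 K to the nearest 100 K.

4600 K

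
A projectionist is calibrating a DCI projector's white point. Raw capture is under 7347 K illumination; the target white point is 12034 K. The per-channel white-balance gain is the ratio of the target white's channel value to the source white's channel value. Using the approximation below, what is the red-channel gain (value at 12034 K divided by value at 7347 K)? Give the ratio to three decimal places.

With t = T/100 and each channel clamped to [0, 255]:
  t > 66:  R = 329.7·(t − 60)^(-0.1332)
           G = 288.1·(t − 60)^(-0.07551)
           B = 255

At 7347 K (t = 73.47):
  R = 329.7·(73.47 − 60)^(-0.1332) = 329.7·13.47^(-0.1332) = 329.7·0.70724 = 233.178.
At 12034 K (t = 120.34):
  R = 329.7·(120.34 − 60)^(-0.1332) = 329.7·60.34^(-0.1332) = 329.7·0.57919 = 190.960.
Gain = 190.960 / 233.178 = 0.8189 → 0.819.

0.819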